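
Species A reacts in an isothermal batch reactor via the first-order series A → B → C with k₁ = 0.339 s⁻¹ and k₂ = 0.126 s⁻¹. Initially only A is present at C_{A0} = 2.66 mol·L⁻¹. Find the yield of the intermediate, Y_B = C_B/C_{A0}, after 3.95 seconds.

The intermediate concentration in a first-order A→B→C sequence is C_B = k₁C_{A0}(e^(−k₁t) − e^(−k₂t))/(k₂−k₁).
e^(−k₁t) = e^(−0.339×3.95) = e^(−1.339) = 0.2621; e^(−k₂t) = e^(−0.4977) = 0.6079.
C_B = 0.339×2.66/(0.126−0.339) × (0.2621−0.6079) = (-4.234)×(-0.3458) = 1.464 mol·L⁻¹.
Y_B = C_B/C_{A0} = 1.464/2.66 = 0.550.

0.550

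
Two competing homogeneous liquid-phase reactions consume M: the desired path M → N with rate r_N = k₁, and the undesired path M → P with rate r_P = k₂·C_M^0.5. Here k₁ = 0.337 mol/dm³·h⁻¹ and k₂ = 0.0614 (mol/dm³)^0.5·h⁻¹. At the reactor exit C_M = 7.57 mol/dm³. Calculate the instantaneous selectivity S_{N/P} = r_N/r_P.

1.99

S_{N/P} = r_N/r_P = (k₁)/(k₂·C_M^0.5) = (k₁/k₂)·C_M^-0.5.
= (0.337) / (0.0614×7.570^0.5) = 0.3370/0.1689 = 1.99.
The undesired path is higher order in M, so low C_M (CSTR or dilute feed) favours N.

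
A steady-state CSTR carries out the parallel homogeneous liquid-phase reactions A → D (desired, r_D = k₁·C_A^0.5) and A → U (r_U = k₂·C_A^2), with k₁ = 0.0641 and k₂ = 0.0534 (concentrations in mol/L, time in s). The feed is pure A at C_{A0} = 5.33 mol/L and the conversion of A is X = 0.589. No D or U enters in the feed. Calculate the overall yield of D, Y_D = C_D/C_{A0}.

0.159

Exit C_A = C_{A0}(1−X) = 5.33×0.411 = 2.191 mol/L.
Rates in a CSTR are evaluated at the outlet concentration: r_D = 0.0641×2.191^0.5 = 0.09487, r_U = 0.0534×2.191^2 = 0.2563.
Fraction of consumed A going to D: r_D/(r_D+r_U) = 0.2702.
C_D = 0.2702·C_{A0}·X = 0.2702×5.33×0.589 = 0.848 mol/L; Y_D = C_D/C_{A0} = 0.159.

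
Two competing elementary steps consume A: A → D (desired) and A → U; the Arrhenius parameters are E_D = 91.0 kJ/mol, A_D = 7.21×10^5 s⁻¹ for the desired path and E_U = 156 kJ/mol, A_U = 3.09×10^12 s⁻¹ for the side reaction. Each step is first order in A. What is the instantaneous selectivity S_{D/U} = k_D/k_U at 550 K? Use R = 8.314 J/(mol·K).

Since both paths have the same order in A, the concentration cancels and S_{D/U} = k_D/k_U = (A_D/A_U)·exp[(E_U−E_D)/(RT)].
(E_U−E_D)/(RT) = (156−91.0)×10³/(8.314×550) = 65000/4573 = 14.21.
k_D/k_U = (7.21×10^5/3.09×10^12)·exp(14.21) = 2.333×10^-7 × 1.491×10^6 = 0.348.
Since E_D < E_U, lowering the temperature improves selectivity toward D.

0.348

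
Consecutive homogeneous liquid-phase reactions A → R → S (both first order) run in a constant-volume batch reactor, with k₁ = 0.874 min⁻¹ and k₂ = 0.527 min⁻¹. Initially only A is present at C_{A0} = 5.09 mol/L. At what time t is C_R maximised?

1.46 min

For first-order series the maximum of C_R occurs at t_opt = ln(k₂/k₁)/(k₂−k₁).
= ln(0.527/0.874)/(0.527−0.874) = ln(0.6030)/-0.3470 = -0.5059/-0.3470 = 1.46 min.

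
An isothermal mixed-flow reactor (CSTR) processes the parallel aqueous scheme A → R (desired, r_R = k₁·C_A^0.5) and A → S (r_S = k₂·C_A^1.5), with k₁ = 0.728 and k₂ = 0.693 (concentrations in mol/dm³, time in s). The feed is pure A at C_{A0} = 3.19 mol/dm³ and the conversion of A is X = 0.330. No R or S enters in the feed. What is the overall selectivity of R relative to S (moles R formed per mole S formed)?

Exit C_A = C_{A0}(1−X) = 3.19×0.670 = 2.137 mol/dm³.
Rates in a CSTR are evaluated at the outlet concentration: r_R = 0.728×2.137^0.5 = 1.064, r_S = 0.693×2.137^1.5 = 2.165.
Overall selectivity = C_R/C_S = r_Rτ/(r_Sτ) = r_R/r_S = 0.492.

0.492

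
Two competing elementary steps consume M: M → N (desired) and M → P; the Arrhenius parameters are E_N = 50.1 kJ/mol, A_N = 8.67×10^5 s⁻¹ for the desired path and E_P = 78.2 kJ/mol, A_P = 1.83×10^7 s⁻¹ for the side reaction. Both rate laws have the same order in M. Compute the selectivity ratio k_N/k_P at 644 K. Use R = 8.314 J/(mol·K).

9.01

Since both paths have the same order in M, the concentration cancels and S_{N/P} = k_N/k_P = (A_N/A_P)·exp[(E_P−E_N)/(RT)].
(E_P−E_N)/(RT) = (78.2−50.1)×10³/(8.314×644) = 28100/5354 = 5.248.
k_N/k_P = (8.67×10^5/1.83×10^7)·exp(5.248) = 0.04738 × 190.2 = 9.01.
Since E_N < E_P, lowering the temperature improves selectivity toward N.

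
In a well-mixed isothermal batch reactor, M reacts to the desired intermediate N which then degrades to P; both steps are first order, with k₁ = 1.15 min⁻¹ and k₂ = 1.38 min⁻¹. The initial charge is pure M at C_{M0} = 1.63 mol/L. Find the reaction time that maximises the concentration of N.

Setting dC_N/dt = 0 gives t_opt = ln(k₂/k₁)/(k₂−k₁).
= ln(1.38/1.15)/(1.38−1.15) = ln(1.200)/0.2300 = 0.1823/0.2300 = 0.793 min.

0.793 min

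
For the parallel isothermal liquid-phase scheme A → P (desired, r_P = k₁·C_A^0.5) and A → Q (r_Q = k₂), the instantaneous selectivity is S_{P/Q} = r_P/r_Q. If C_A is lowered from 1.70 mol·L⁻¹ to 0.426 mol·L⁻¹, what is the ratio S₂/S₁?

S_{P/Q} = (k₁/k₂)·C_A^0.5, so S₂/S₁ = (C_{A,2}/C_{A,1})^0.5.
= (0.426/1.70)^0.5 = (0.2506)^0.5 = 0.501.
Selectivity toward P falls as C_A falls — high-concentration operation is favoured.

0.501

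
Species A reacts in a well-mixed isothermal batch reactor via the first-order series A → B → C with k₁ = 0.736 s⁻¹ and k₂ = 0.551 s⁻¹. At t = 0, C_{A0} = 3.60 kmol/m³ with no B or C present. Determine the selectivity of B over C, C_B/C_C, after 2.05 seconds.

1.09

Solving the coupled first-order balances gives C_B(t) = [k₁/(k₂−k₁)]·C_{A0}·(e^(−k₁t) − e^(−k₂t)).
e^(−k₁t) = e^(−0.736×2.05) = e^(−1.509) = 0.2212; e^(−k₂t) = e^(−1.130) = 0.3232.
C_B = 0.736×3.60/(0.551−0.736) × (0.2212−0.3232) = (-14.32)×(-0.1020) = 1.461 kmol/m³.
C_A = C_{A0}e^(−k₁t) = 0.7962 kmol/m³, so C_C = C_{A0}−C_A−C_B = 1.343 kmol/m³; C_B/C_C = 1.09.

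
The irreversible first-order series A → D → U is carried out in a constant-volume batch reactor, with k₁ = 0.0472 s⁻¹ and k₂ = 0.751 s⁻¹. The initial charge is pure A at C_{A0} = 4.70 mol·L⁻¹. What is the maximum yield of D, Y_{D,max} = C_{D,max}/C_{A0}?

0.0522

For a first-order series the maximum intermediate yield is C_{D,max}/C_{A0} = (k₁/k₂)^[k₂/(k₂−k₁)].
= (0.0472/0.751)^(0.751/(0.751−0.0472)) = (0.06285)^(1.067) = 0.05220.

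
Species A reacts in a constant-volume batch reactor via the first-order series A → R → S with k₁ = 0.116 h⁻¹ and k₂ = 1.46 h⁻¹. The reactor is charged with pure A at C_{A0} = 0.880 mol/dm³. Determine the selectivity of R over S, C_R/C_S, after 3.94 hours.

0.174

Solving the coupled first-order balances gives C_R(t) = [k₁/(k₂−k₁)]·C_{A0}·(e^(−k₁t) − e^(−k₂t)).
e^(−k₁t) = e^(−0.116×3.94) = e^(−0.4570) = 0.6332; e^(−k₂t) = e^(−5.752) = 0.003175.
C_R = 0.116×0.880/(1.46−0.116) × (0.6332−0.003175) = 0.07595×0.6300 = 0.04785 mol/dm³.
C_A = C_{A0}e^(−k₁t) = 0.5572 mol/dm³, so C_S = C_{A0}−C_A−C_R = 0.2750 mol/dm³; C_R/C_S = 0.174.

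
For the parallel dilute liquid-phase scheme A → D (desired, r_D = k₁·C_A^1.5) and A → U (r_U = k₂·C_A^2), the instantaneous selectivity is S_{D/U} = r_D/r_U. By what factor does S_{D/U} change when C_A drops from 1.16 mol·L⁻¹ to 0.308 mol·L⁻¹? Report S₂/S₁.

1.94

S_{D/U} = (k₁/k₂)·C_A^-0.5, so S₂/S₁ = (C_{A,2}/C_{A,1})^-0.5.
= (0.308/1.16)^(-0.5) = (0.2655)^(-0.5) = 1.94.
Selectivity toward D rises as C_A falls — low-concentration operation is favoured.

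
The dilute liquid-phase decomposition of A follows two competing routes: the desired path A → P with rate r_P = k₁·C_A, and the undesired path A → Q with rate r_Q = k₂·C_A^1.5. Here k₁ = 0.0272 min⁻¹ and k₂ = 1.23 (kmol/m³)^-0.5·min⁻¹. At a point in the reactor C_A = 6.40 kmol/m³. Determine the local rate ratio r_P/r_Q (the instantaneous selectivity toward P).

0.00874

S_{P/Q} = r_P/r_Q = (k₁·C_A)/(k₂·C_A^1.5) = (k₁/k₂)·C_A^-0.5.
= (0.0272×6.400) / (1.23×6.400^1.5) = 0.1741/19.91 = 0.00874.
The undesired path is higher order in A, so low C_A (CSTR or dilute feed) favours P.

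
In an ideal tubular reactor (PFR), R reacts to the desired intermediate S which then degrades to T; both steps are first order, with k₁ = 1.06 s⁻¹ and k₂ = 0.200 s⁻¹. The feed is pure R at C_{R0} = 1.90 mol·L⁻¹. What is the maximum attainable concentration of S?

For a first-order series the maximum intermediate yield is C_{S,max}/C_{R0} = (k₁/k₂)^[k₂/(k₂−k₁)].
= (1.06/0.200)^(0.200/(0.200−1.06)) = (5.300)^(-0.2326) = 0.6785.
C_{S,max} = 0.6785×1.90 = 1.29 mol·L⁻¹.

1.29 mol·L⁻¹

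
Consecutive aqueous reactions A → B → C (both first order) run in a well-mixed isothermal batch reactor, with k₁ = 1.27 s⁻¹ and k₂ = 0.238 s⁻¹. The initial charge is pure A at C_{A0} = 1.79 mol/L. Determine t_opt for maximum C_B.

1.62 s

For first-order series the maximum of C_B occurs at t_opt = ln(k₂/k₁)/(k₂−k₁).
= ln(0.238/1.27)/(0.238−1.27) = ln(0.1874)/-1.032 = -1.675/-1.032 = 1.62 s.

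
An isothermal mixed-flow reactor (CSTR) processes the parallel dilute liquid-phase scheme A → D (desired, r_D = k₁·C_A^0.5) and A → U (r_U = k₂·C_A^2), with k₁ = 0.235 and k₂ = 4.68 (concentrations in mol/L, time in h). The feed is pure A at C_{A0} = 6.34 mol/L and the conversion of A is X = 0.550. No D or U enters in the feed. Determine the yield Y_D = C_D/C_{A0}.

Exit C_A = C_{A0}(1−X) = 6.34×0.450 = 2.853 mol/L.
In a CSTR the entire volume is at exit conditions, so r_D = 0.235×2.853^0.5 = 0.3969 and r_U = 4.68×2.853^2 = 38.09.
Fraction of consumed A going to D: r_D/(r_D+r_U) = 0.01031.
C_D = 0.01031·C_{A0}·X = 0.01031×6.34×0.550 = 0.0360 mol/L; Y_D = C_D/C_{A0} = 0.00567.

0.00567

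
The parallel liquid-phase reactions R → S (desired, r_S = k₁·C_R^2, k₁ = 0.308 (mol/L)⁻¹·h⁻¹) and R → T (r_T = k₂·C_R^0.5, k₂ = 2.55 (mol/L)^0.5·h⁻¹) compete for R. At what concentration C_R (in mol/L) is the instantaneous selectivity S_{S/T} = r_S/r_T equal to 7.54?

15.7 mol/L

S_{S/T} = (k₁/k₂)·C_R^1.5 ⇒ C_R = (S·k₂/k₁)^(1/1.5).
= (7.54×2.55/0.308)^(0.6667) = (62.43)^(0.6667) = 15.7 mol/L.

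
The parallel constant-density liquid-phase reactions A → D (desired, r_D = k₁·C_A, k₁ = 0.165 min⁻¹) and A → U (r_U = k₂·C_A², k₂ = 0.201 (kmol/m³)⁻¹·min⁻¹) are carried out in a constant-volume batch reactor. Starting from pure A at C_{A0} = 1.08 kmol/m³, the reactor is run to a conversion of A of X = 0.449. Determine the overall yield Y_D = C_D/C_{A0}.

C_A = C_{A0}(1−X) = 0.5951 kmol/m³.
Along a PFR/batch, dC_D/dC_A = −r_D/(r_D+r_U) = −k₁/(k₁+k₂·C_A).
Integrating from C_{A0} to C_A: C_D = (0.165/0.201)·ln[(0.165+0.201·1.08)/(0.165+0.201·0.595)] = 0.8209·ln(0.3821/0.2846) = 0.2418 kmol/m³.
Y_D = C_D/C_{A0} = 0.2418/1.08 = 0.224.

0.224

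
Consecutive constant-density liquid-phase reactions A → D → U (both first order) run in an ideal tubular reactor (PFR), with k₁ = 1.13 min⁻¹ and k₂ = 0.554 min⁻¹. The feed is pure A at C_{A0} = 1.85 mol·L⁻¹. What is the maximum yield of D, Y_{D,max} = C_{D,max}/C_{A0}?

At the optimum, C_{D,max}/C_{A0} = (k₁/k₂)^[k₂/(k₂−k₁)].
= (1.13/0.554)^(0.554/(0.554−1.13)) = (2.040)^(-0.9618) = 0.5038.

0.504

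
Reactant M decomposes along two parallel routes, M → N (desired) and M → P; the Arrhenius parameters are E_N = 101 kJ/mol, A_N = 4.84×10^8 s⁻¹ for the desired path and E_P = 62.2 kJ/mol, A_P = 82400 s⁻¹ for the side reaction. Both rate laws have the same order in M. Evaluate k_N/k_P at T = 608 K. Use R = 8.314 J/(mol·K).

With equal orders, S_{N/P} = k_N/k_P = (A_N/A_P)·exp[(E_P−E_N)/(RT)].
(E_P−E_N)/(RT) = (62.2−101)×10³/(8.314×608) = -38800/5055 = -7.676.
k_N/k_P = (4.84×10^8/82400)·exp(-7.676) = 5874 × 4.640×10^-4 = 2.73.

2.73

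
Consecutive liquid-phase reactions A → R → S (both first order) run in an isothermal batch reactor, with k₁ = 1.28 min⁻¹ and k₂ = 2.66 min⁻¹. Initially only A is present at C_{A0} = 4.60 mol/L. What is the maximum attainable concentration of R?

For a first-order series the maximum intermediate yield is C_{R,max}/C_{A0} = (k₁/k₂)^[k₂/(k₂−k₁)].
= (1.28/2.66)^(2.66/(2.66−1.28)) = (0.4812)^(1.928) = 0.2442.
C_{R,max} = 0.2442×4.60 = 1.12 mol/L.

1.12 mol/L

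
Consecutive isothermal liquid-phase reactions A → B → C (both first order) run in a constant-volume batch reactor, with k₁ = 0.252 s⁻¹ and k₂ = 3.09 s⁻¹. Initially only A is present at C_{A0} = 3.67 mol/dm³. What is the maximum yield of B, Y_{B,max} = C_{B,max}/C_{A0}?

At the optimum, C_{B,max}/C_{A0} = (k₁/k₂)^[k₂/(k₂−k₁)].
= (0.252/3.09)^(3.09/(3.09−0.252)) = (0.08155)^(1.089) = 0.06528.

0.0653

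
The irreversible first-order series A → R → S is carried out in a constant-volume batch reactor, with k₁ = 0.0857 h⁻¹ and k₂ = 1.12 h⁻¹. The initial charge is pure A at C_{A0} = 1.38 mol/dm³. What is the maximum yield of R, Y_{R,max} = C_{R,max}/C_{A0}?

0.0618

Evaluating C_R at t_opt = ln(k₂/k₁)/(k₂−k₁) gives C_{R,max}/C_{A0} = (k₁/k₂)^[k₂/(k₂−k₁)].
= (0.0857/1.12)^(1.12/(1.12−0.0857)) = (0.07652)^(1.083) = 0.06184.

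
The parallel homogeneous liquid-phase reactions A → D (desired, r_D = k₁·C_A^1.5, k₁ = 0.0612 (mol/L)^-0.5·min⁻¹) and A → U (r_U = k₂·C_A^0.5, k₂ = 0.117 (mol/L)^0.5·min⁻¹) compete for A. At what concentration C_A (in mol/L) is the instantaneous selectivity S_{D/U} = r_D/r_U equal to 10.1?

S_{D/U} = (k₁/k₂)·C_A ⇒ C_A = S·k₂/k₁.
= 10.1×0.117/0.0612 = 19.3 mol/L.

19.3 mol/L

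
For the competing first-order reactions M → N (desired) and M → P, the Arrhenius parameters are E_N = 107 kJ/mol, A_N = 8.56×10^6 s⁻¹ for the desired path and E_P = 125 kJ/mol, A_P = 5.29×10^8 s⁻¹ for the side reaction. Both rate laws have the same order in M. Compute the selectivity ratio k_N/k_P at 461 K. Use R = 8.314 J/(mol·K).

1.77

Since both paths have the same order in M, the concentration cancels and S_{N/P} = k_N/k_P = (A_N/A_P)·exp[(E_P−E_N)/(RT)].
(E_P−E_N)/(RT) = (125−107)×10³/(8.314×461) = 18000/3833 = 4.696.
k_N/k_P = (8.56×10^6/5.29×10^8)·exp(4.696) = 0.01618 × 109.5 = 1.77.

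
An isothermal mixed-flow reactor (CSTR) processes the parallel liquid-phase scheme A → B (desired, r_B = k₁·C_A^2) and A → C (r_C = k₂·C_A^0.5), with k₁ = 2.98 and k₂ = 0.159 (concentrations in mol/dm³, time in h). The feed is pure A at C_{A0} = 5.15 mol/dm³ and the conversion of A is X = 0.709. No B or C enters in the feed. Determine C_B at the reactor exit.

3.55 mol/dm³

Exit C_A = C_{A0}(1−X) = 5.15×0.291 = 1.499 mol/dm³.
Rates in a CSTR are evaluated at the outlet concentration: r_B = 2.98×1.499^2 = 6.693, r_C = 0.159×1.499^0.5 = 0.1946.
Fraction of consumed A going to B: r_B/(r_B+r_C) = 0.9717.
C_B = 0.9717·C_{A0}·X = 0.9717×5.15×0.709 = 3.55 mol/dm³.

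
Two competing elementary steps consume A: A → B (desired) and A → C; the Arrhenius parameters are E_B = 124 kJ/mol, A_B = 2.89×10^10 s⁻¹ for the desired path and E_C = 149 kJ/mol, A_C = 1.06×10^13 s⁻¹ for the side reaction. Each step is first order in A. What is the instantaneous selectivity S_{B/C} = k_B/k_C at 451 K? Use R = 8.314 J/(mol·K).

k_B/k_C = (A_B/A_C)·exp[−(E_B−E_C)/(RT)] = (A_B/A_C)·exp[(E_C−E_B)/(RT)].
(E_C−E_B)/(RT) = (149−124)×10³/(8.314×451) = 25000/3750 = 6.667.
k_B/k_C = (2.89×10^10/1.06×10^13)·exp(6.667) = 0.002726 × 786.3 = 2.14.
Since E_B < E_C, lowering the temperature improves selectivity toward B.

2.14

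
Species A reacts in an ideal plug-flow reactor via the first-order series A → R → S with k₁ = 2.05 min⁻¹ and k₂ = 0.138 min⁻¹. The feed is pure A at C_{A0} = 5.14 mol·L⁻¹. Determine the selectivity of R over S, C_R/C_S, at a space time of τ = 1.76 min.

5.04

Solving the coupled first-order balances gives C_R(τ) = [k₁/(k₂−k₁)]·C_{A0}·(e^(−k₁τ) − e^(−k₂τ)).
e^(−k₁τ) = e^(−2.05×1.76) = e^(−3.608) = 0.02711; e^(−k₂τ) = e^(−0.2429) = 0.7844.
C_R = 2.05×5.14/(0.138−2.05) × (0.02711−0.7844) = (-5.511)×(-0.7573) = 4.173 mol·L⁻¹.
C_A = C_{A0}e^(−k₁τ) = 0.1393 mol·L⁻¹, so C_S = C_{A0}−C_A−C_R = 0.8274 mol·L⁻¹; C_R/C_S = 5.04.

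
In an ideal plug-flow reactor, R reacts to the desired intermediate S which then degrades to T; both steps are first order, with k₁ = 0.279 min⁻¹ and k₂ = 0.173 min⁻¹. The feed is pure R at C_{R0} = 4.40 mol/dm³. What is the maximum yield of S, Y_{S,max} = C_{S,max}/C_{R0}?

At the optimum, C_{S,max}/C_{R0} = (k₁/k₂)^[k₂/(k₂−k₁)].
= (0.279/0.173)^(0.173/(0.173−0.279)) = (1.613)^(-1.632) = 0.4584.

0.458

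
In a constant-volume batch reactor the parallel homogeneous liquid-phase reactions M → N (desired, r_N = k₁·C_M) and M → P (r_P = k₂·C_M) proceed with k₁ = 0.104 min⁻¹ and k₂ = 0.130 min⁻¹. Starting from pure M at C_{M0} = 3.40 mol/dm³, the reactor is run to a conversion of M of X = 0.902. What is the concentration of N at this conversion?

C_M = C_{M0}(1−X) = 0.3332 mol/dm³.
Both paths are first order in M, so the instantaneous fraction to N is constant: dC_N/d(−C_M) = k₁/(k₁+k₂) = 0.4444.
C_N = 0.4444·(C_{M0}−C_M) = 0.4444×3.067 = 1.36 mol/dm³.

1.36 mol/dm³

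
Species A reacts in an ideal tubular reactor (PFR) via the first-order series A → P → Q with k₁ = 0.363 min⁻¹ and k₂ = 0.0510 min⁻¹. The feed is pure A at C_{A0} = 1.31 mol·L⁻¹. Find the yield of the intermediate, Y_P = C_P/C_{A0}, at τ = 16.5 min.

0.499

For first-order series with pure A initially, C_P(τ) = k₁C_{A0}/(k₂−k₁)·(e^(−k₁τ) − e^(−k₂τ)).
e^(−k₁τ) = e^(−0.363×16.5) = e^(−5.989) = 0.002505; e^(−k₂τ) = e^(−0.8415) = 0.4311.
C_P = 0.363×1.31/(0.0510−0.363) × (0.002505−0.4311) = (-1.524)×(-0.4286) = 0.6532 mol·L⁻¹.
Y_P = C_P/C_{A0} = 0.6532/1.31 = 0.499.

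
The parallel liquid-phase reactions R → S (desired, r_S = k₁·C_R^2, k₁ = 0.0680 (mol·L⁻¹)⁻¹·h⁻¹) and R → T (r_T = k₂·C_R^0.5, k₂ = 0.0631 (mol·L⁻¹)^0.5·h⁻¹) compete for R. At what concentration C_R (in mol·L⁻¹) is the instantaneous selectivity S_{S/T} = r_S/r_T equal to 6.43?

3.29 mol·L⁻¹

S_{S/T} = (k₁/k₂)·C_R^1.5 ⇒ C_R = (S·k₂/k₁)^(1/1.5).
= (6.43×0.0631/0.0680)^(0.6667) = (5.967)^(0.6667) = 3.29 mol·L⁻¹.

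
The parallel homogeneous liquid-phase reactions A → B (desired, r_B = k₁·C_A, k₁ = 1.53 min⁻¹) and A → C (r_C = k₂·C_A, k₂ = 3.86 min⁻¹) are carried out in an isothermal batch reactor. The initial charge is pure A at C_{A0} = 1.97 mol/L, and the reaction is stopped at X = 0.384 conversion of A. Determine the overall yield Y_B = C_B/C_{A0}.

C_A = C_{A0}(1−X) = 1.214 mol/L.
Both paths are first order in A, so the instantaneous fraction to B is constant: dC_B/d(−C_A) = k₁/(k₁+k₂) = 0.2839.
C_B = 0.2839·(C_{A0}−C_A) = 0.2839×0.7565 = 0.215 mol/L.
Y_B = C_B/C_{A0} = 0.2147/1.97 = 0.109.

0.109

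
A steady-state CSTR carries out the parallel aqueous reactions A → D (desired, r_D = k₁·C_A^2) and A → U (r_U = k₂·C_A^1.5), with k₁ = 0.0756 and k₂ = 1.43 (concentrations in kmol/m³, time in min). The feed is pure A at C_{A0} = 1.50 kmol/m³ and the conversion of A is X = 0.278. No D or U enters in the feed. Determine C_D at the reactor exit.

0.0217 kmol/m³

Exit C_A = C_{A0}(1−X) = 1.50×0.722 = 1.083 kmol/m³.
In a CSTR the entire volume is at exit conditions, so r_D = 0.0756×1.083^2 = 0.08867 and r_U = 1.43×1.083^1.5 = 1.612.
Fraction of consumed A going to D: r_D/(r_D+r_U) = 0.05215.
C_D = 0.05215·C_{A0}·X = 0.05215×1.50×0.278 = 0.0217 kmol/m³.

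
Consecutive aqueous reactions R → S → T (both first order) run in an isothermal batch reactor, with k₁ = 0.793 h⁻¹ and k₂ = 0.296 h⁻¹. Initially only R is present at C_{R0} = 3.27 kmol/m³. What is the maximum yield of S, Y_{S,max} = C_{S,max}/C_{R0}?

0.556

For a first-order series the maximum intermediate yield is C_{S,max}/C_{R0} = (k₁/k₂)^[k₂/(k₂−k₁)].
= (0.793/0.296)^(0.296/(0.296−0.793)) = (2.679)^(-0.5956) = 0.5560.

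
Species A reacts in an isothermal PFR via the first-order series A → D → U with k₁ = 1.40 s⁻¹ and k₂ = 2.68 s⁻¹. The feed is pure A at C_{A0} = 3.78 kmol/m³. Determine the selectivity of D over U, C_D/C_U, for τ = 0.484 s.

For first-order series with pure A initially, C_D(τ) = k₁C_{A0}/(k₂−k₁)·(e^(−k₁τ) − e^(−k₂τ)).
e^(−k₁τ) = e^(−1.40×0.484) = e^(−0.6776) = 0.5078; e^(−k₂τ) = e^(−1.297) = 0.2733.
C_D = 1.40×3.78/(2.68−1.40) × (0.5078−0.2733) = 4.134×0.2345 = 0.9696 kmol/m³.
C_A = C_{A0}e^(−k₁τ) = 1.920 kmol/m³, so C_U = C_{A0}−C_A−C_D = 0.8908 kmol/m³; C_D/C_U = 1.09.

1.09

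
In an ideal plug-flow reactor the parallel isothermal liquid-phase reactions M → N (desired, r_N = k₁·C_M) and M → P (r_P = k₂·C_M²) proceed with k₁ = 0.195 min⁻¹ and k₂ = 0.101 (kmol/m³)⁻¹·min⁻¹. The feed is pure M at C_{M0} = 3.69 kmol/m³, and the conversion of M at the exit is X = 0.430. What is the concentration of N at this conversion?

C_M = C_{M0}(1−X) = 2.103 kmol/m³.
Along a PFR/batch, dC_N/dC_M = −r_N/(r_N+r_P) = −k₁/(k₁+k₂·C_M).
Integrating from C_{M0} to C_M: C_N = (0.195/0.101)·ln[(0.195+0.101·3.69)/(0.195+0.101·2.10)] = 1.931·ln(0.5677/0.4074) = 0.6404 kmol/m³.

0.640 kmol/m³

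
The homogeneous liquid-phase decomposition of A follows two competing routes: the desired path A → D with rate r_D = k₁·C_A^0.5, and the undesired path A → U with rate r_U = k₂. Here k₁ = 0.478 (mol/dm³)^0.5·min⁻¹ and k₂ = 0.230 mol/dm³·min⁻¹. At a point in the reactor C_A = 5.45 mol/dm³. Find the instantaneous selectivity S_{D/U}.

S_{D/U} = r_D/r_U = (k₁·C_A^0.5)/(k₂) = (k₁/k₂)·C_A^0.5.
= (0.478×5.450^0.5) / (0.230) = 1.116/0.2300 = 4.85.

4.85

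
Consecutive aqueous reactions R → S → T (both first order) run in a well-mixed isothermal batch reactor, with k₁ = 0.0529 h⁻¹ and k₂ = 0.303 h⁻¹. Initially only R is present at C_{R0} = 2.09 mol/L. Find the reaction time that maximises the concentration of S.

6.98 h

Setting dC_S/dt = 0 gives t_opt = ln(k₂/k₁)/(k₂−k₁).
= ln(0.303/0.0529)/(0.303−0.0529) = ln(5.728)/0.2501 = 1.745/0.2501 = 6.98 h.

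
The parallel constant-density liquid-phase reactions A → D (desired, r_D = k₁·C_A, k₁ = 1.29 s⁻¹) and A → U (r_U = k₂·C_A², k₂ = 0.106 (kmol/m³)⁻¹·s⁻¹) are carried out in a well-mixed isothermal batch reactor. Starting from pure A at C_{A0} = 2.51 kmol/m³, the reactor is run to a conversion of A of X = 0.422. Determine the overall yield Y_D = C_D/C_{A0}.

0.363

C_A = C_{A0}(1−X) = 1.451 kmol/m³.
Along a PFR/batch, dC_D/dC_A = −r_D/(r_D+r_U) = −k₁/(k₁+k₂·C_A).
Integrating from C_{A0} to C_A: C_D = (1.29/0.106)·ln[(1.29+0.106·2.51)/(1.29+0.106·1.45)] = 12.17·ln(1.556/1.444) = 0.9114 kmol/m³.
Y_D = C_D/C_{A0} = 0.9114/2.51 = 0.363.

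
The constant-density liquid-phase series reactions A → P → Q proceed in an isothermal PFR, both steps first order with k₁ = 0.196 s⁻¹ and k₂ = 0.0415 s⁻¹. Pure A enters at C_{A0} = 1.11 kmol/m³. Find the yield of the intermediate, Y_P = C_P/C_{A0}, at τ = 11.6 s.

0.653

Solving the coupled first-order balances gives C_P(τ) = [k₁/(k₂−k₁)]·C_{A0}·(e^(−k₁τ) − e^(−k₂τ)).
e^(−k₁τ) = e^(−0.196×11.6) = e^(−2.274) = 0.1029; e^(−k₂τ) = e^(−0.4814) = 0.6179.
C_P = 0.196×1.11/(0.0415−0.196) × (0.1029−0.6179) = (-1.408)×(-0.5150) = 0.7252 kmol/m³.
Y_P = C_P/C_{A0} = 0.7252/1.11 = 0.653.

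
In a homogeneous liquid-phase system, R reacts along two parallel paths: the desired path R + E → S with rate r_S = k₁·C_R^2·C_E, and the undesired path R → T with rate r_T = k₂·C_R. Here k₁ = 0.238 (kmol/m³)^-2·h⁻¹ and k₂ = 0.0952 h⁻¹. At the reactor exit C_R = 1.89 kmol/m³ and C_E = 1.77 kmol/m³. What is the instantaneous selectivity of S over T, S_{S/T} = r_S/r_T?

S_{S/T} = r_S/r_T = (k₁·C_R^2·C_E)/(k₂·C_R) = (k₁/k₂)·C_R·C_E.
= (0.238×1.890^2×1.770) / (0.0952×1.890) = 1.505/0.1799 = 8.36.
Since the desired path is higher order in R, keeping C_R high (PFR or concentrated feed) favours S.

8.36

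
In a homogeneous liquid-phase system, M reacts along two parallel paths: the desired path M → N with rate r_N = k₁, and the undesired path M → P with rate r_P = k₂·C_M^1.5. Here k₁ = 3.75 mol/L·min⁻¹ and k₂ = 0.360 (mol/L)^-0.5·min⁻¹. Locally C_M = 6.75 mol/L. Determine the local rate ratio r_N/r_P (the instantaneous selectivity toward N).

S_{N/P} = r_N/r_P = (k₁)/(k₂·C_M^1.5) = (k₁/k₂)·C_M^-1.5.
= (3.75) / (0.360×6.750^1.5) = 3.750/6.313 = 0.594.

0.594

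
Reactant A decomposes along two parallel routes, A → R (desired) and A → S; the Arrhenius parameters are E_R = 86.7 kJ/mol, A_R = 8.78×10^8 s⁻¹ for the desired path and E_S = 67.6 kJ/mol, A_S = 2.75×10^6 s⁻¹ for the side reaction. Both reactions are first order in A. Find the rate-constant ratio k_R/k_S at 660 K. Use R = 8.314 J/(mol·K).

9.83

With equal orders, S_{R/S} = k_R/k_S = (A_R/A_S)·exp[(E_S−E_R)/(RT)].
(E_S−E_R)/(RT) = (67.6−86.7)×10³/(8.314×660) = -19100/5487 = -3.481.
k_R/k_S = (8.78×10^8/2.75×10^6)·exp(-3.481) = 319.3 × 0.03078 = 9.83.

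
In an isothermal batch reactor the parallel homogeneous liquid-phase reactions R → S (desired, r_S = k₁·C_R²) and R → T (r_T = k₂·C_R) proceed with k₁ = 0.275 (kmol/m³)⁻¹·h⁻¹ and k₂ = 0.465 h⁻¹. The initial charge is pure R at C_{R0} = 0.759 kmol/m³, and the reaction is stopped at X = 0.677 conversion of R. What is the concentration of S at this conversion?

0.116 kmol/m³

C_R = C_{R0}(1−X) = 0.2452 kmol/m³.
Along a PFR/batch, dC_T/dC_R = −r_T/(r_S+r_T) = −k₂/(k₂+k₁·C_R).
Integrating from C_{R0} to C_R: C_T = (0.465/0.275)·ln[(0.465+0.275·0.759)/(0.465+0.275·0.245)] = 1.691·ln(0.6737/0.5324) = 0.3980 kmol/m³.
Then C_S = (C_{R0}−C_R) − C_T = 0.5138 − 0.3980 = 0.1158 kmol/m³.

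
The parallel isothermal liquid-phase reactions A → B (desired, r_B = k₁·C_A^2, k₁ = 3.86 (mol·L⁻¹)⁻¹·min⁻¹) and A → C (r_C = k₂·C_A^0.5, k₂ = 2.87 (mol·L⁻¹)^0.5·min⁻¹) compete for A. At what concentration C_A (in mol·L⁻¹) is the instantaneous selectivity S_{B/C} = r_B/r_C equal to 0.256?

0.331 mol·L⁻¹

S_{B/C} = (k₁/k₂)·C_A^1.5 ⇒ C_A = (S·k₂/k₁)^(1/1.5).
= (0.256×2.87/3.86)^(0.6667) = (0.1903)^(0.6667) = 0.331 mol·L⁻¹.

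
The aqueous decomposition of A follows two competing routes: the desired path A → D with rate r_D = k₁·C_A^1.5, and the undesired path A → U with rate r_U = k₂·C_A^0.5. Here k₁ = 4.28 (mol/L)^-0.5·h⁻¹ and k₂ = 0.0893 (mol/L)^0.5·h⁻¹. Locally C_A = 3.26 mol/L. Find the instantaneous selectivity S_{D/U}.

156

S_{D/U} = r_D/r_U = (k₁·C_A^1.5)/(k₂·C_A^0.5) = (k₁/k₂)·C_A.
= (4.28×3.260^1.5) / (0.0893×3.260^0.5) = 25.19/0.1612 = 156.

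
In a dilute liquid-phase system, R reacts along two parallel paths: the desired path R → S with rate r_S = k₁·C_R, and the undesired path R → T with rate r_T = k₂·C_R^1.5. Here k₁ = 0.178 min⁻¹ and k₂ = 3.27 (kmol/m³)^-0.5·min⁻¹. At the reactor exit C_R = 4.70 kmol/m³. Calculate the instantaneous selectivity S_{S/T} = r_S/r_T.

S_{S/T} = r_S/r_T = (k₁·C_R)/(k₂·C_R^1.5) = (k₁/k₂)·C_R^-0.5.
= (0.178×4.700) / (3.27×4.700^1.5) = 0.8366/33.32 = 0.0251.
The undesired path is higher order in R, so low C_R (CSTR or dilute feed) favours S.

0.0251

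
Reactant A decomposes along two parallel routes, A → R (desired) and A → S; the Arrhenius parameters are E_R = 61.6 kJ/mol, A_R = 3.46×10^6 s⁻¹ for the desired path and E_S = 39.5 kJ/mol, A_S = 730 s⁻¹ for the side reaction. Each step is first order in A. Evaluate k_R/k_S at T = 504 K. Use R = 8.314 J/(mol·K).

With equal orders, S_{R/S} = k_R/k_S = (A_R/A_S)·exp[(E_S−E_R)/(RT)].
(E_S−E_R)/(RT) = (39.5−61.6)×10³/(8.314×504) = -22100/4190 = -5.274.
k_R/k_S = (3.46×10^6/730)·exp(-5.274) = 4740 × 0.005122 = 24.3.
Since E_R > E_S, raising the temperature improves selectivity toward R.

24.3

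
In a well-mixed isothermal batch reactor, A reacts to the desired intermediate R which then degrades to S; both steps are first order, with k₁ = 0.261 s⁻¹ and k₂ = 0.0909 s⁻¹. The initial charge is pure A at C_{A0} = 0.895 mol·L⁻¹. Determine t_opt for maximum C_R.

6.20 s

For first-order series the maximum of C_R occurs at t_opt = ln(k₂/k₁)/(k₂−k₁).
= ln(0.0909/0.261)/(0.0909−0.261) = ln(0.3483)/-0.1701 = -1.055/-0.1701 = 6.20 s.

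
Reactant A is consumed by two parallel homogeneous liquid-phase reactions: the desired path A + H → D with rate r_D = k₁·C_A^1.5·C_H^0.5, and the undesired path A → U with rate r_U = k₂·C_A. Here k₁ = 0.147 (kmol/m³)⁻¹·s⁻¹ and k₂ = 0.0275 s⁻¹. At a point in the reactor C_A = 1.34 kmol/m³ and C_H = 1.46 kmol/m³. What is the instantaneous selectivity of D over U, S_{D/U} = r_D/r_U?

7.48

S_{D/U} = r_D/r_U = (k₁·C_A^1.5·C_H^0.5)/(k₂·C_A) = (k₁/k₂)·C_A^0.5·C_H^0.5.
= (0.147×1.340^1.5×1.460^0.5) / (0.0275×1.340) = 0.2755/0.03685 = 7.48.
Since the desired path is higher order in A, keeping C_A high (PFR or concentrated feed) favours D.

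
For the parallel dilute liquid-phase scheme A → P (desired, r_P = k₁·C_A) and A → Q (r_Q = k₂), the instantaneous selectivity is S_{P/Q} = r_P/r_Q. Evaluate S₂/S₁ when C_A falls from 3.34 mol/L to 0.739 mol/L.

0.221

S_{P/Q} = (k₁/k₂)·C_A, so S₂/S₁ = (C_{A,2}/C_{A,1}).
= 0.739/3.34 = 0.221.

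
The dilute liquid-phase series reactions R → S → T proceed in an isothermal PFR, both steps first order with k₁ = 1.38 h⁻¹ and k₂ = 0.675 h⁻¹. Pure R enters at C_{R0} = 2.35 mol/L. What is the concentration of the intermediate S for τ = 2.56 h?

0.683 mol/L

The intermediate concentration in a first-order A→B→C sequence is C_S = k₁C_{R0}(e^(−k₁τ) − e^(−k₂τ))/(k₂−k₁).
e^(−k₁τ) = e^(−1.38×2.56) = e^(−3.533) = 0.02922; e^(−k₂τ) = e^(−1.728) = 0.1776.
C_S = 1.38×2.35/(0.675−1.38) × (0.02922−0.1776) = (-4.600)×(-0.1484) = 0.6827 mol/L.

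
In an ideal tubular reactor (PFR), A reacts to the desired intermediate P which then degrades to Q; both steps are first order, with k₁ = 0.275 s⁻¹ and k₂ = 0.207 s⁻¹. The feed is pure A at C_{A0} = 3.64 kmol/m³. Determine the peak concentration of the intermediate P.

1.53 kmol/m³

At the optimum, C_{P,max}/C_{A0} = (k₁/k₂)^[k₂/(k₂−k₁)].
= (0.275/0.207)^(0.207/(0.207−0.275)) = (1.329)^(-3.044) = 0.4212.
C_{P,max} = 0.4212×3.64 = 1.53 kmol/m³.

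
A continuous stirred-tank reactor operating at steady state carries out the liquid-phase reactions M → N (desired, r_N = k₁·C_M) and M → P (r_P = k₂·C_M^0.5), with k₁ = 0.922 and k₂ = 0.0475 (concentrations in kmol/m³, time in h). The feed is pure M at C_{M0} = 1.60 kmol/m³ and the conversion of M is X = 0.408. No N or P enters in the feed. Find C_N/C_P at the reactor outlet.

Exit C_M = C_{M0}(1−X) = 1.60×0.592 = 0.9472 kmol/m³.
In a CSTR the entire volume is at exit conditions, so r_N = 0.922×0.9472 = 0.8733 and r_P = 0.0475×0.9472^0.5 = 0.04623.
Overall selectivity = C_N/C_P = r_Nτ/(r_Pτ) = r_N/r_P = 18.9.

18.9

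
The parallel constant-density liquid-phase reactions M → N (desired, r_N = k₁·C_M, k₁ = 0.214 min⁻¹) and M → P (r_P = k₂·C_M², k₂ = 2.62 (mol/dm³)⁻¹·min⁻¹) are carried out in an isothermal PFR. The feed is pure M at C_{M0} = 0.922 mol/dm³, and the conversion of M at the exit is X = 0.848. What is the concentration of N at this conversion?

C_M = C_{M0}(1−X) = 0.1401 mol/dm³.
Along a PFR/batch, dC_N/dC_M = −r_N/(r_N+r_P) = −k₁/(k₁+k₂·C_M).
Integrating from C_{M0} to C_M: C_N = (0.214/2.62)·ln[(0.214+2.62·0.922)/(0.214+2.62·0.140)] = 0.08168·ln(2.630/0.5812) = 0.1233 mol/dm³.

0.123 mol/dm³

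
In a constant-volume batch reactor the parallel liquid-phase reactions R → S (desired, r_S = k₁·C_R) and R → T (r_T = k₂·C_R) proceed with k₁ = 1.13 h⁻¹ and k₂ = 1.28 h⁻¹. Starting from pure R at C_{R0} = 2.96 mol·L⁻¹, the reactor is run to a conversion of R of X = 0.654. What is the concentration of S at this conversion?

0.908 mol·L⁻¹

C_R = C_{R0}(1−X) = 1.024 mol·L⁻¹.
Both paths are first order in R, so the instantaneous fraction to S is constant: dC_S/d(−C_R) = k₁/(k₁+k₂) = 0.4689.
C_S = 0.4689·(C_{R0}−C_R) = 0.4689×1.936 = 0.908 mol·L⁻¹.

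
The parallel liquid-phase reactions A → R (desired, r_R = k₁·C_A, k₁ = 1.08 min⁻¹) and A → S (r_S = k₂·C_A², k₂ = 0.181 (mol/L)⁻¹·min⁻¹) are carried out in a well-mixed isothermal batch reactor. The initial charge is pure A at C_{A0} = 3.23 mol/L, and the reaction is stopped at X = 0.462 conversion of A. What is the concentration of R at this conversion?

C_A = C_{A0}(1−X) = 1.738 mol/L.
Along a PFR/batch, dC_R/dC_A = −r_R/(r_R+r_S) = −k₁/(k₁+k₂·C_A).
Integrating from C_{A0} to C_A: C_R = (1.08/0.181)·ln[(1.08+0.181·3.23)/(1.08+0.181·1.74)] = 5.967·ln(1.665/1.395) = 1.056 mol/L.

1.06 mol/L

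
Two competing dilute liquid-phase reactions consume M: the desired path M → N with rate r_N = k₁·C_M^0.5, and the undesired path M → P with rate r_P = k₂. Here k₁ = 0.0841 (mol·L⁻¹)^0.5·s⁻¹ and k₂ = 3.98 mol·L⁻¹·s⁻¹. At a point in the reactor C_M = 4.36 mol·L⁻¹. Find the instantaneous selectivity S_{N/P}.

0.0441

S_{N/P} = r_N/r_P = (k₁·C_M^0.5)/(k₂) = (k₁/k₂)·C_M^0.5.
= (0.0841×4.360^0.5) / (3.98) = 0.1756/3.980 = 0.0441.
Since the desired path is higher order in M, keeping C_M high (PFR or concentrated feed) favours N.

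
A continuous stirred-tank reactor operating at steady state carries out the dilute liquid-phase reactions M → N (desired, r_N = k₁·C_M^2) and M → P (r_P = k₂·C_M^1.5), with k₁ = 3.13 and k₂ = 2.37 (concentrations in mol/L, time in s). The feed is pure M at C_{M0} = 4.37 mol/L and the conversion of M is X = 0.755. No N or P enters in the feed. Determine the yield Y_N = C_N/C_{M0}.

0.436

Exit C_M = C_{M0}(1−X) = 4.37×0.245 = 1.071 mol/L.
In a CSTR the entire volume is at exit conditions, so r_N = 3.13×1.071^2 = 3.588 and r_P = 2.37×1.071^1.5 = 2.626.
Fraction of consumed M going to N: r_N/(r_N+r_P) = 0.5774.
C_N = 0.5774·C_{M0}·X = 0.5774×4.37×0.755 = 1.91 mol/L; Y_N = C_N/C_{M0} = 0.436.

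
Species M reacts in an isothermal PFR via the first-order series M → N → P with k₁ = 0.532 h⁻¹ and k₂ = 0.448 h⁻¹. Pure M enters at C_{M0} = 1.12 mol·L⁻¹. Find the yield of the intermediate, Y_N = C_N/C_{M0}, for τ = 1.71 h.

0.394

The intermediate concentration in a first-order A→B→C sequence is C_N = k₁C_{M0}(e^(−k₁τ) − e^(−k₂τ))/(k₂−k₁).
e^(−k₁τ) = e^(−0.532×1.71) = e^(−0.9097) = 0.4026; e^(−k₂τ) = e^(−0.7661) = 0.4648.
C_N = 0.532×1.12/(0.448−0.532) × (0.4026−0.4648) = (-7.093)×(-0.06219) = 0.4412 mol·L⁻¹.
Y_N = C_N/C_{M0} = 0.4412/1.12 = 0.394.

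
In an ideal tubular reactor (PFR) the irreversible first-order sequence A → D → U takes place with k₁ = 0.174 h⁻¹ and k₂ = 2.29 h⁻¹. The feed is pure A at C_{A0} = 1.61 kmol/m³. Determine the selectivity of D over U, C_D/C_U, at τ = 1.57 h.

0.337

Solving the coupled first-order balances gives C_D(τ) = [k₁/(k₂−k₁)]·C_{A0}·(e^(−k₁τ) − e^(−k₂τ)).
e^(−k₁τ) = e^(−0.174×1.57) = e^(−0.2732) = 0.7610; e^(−k₂τ) = e^(−3.595) = 0.02745.
C_D = 0.174×1.61/(2.29−0.174) × (0.7610−0.02745) = 0.1324×0.7335 = 0.09711 kmol/m³.
C_A = C_{A0}e^(−k₁τ) = 1.225 kmol/m³, so C_U = C_{A0}−C_A−C_D = 0.2878 kmol/m³; C_D/C_U = 0.337.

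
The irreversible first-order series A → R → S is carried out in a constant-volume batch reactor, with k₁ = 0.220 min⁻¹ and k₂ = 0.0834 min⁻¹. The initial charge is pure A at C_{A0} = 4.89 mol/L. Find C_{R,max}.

2.70 mol/L

For a first-order series the maximum intermediate yield is C_{R,max}/C_{A0} = (k₁/k₂)^[k₂/(k₂−k₁)].
= (0.220/0.0834)^(0.0834/(0.0834−0.220)) = (2.638)^(-0.6105) = 0.5531.
C_{R,max} = 0.5531×4.89 = 2.70 mol/L.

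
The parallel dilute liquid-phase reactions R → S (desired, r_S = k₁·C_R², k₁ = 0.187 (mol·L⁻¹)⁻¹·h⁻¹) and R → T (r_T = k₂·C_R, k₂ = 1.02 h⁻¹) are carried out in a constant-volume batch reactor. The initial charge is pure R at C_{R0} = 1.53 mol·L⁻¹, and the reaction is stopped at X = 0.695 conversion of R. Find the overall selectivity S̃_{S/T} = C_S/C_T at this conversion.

C_R = C_{R0}(1−X) = 0.4667 mol·L⁻¹.
Along a PFR/batch, dC_T/dC_R = −r_T/(r_S+r_T) = −k₂/(k₂+k₁·C_R).
Integrating from C_{R0} to C_R: C_T = (1.02/0.187)·ln[(1.02+0.187·1.53)/(1.02+0.187·0.467)] = 5.455·ln(1.306/1.107) = 0.9009 mol·L⁻¹.
Then C_S = (C_{R0}−C_R) − C_T = 1.063 − 0.9009 = 0.1625 mol·L⁻¹.
S̃_{S/T} = C_S/C_T = 0.1625/0.9009 = 0.180.

0.180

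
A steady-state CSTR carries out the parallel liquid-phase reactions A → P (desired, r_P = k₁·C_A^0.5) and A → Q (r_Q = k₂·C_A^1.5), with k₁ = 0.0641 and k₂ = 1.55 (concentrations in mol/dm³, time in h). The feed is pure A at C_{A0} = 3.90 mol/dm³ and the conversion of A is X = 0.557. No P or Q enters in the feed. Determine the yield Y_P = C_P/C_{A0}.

0.0130

Exit C_A = C_{A0}(1−X) = 3.90×0.443 = 1.728 mol/dm³.
A CSTR operates uniformly at the exit composition, giving r_P = 0.08425 and r_Q = 3.520 (each k·C_A^n at C_A = 1.728).
Fraction of consumed A going to P: r_P/(r_P+r_Q) = 0.02338.
C_P = 0.02338·C_{A0}·X = 0.02338×3.90×0.557 = 0.0508 mol/dm³; Y_P = C_P/C_{A0} = 0.0130.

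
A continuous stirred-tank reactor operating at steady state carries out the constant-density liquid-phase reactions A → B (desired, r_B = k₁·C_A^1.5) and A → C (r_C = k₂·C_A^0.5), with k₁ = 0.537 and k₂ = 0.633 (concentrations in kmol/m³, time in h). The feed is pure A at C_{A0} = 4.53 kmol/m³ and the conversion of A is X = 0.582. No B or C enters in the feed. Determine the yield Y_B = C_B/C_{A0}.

0.359

Exit C_A = C_{A0}(1−X) = 4.53×0.418 = 1.894 kmol/m³.
Rates in a CSTR are evaluated at the outlet concentration: r_B = 0.537×1.894^1.5 = 1.399, r_C = 0.633×1.894^0.5 = 0.8710.
Fraction of consumed A going to B: r_B/(r_B+r_C) = 0.6163.
C_B = 0.6163·C_{A0}·X = 0.6163×4.53×0.582 = 1.62 kmol/m³; Y_B = C_B/C_{A0} = 0.359.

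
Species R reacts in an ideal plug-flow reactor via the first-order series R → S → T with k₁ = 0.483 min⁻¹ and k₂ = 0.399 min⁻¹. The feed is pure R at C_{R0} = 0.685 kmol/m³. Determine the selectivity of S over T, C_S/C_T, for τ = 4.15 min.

0.596

The intermediate concentration in a first-order A→B→C sequence is C_S = k₁C_{R0}(e^(−k₁τ) − e^(−k₂τ))/(k₂−k₁).
e^(−k₁τ) = e^(−0.483×4.15) = e^(−2.004) = 0.1347; e^(−k₂τ) = e^(−1.656) = 0.1909.
C_S = 0.483×0.685/(0.399−0.483) × (0.1347−0.1909) = (-3.939)×(-0.05620) = 0.2213 kmol/m³.
C_R = C_{R0}e^(−k₁τ) = 0.09229 kmol/m³, so C_T = C_{R0}−C_R−C_S = 0.3714 kmol/m³; C_S/C_T = 0.596.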